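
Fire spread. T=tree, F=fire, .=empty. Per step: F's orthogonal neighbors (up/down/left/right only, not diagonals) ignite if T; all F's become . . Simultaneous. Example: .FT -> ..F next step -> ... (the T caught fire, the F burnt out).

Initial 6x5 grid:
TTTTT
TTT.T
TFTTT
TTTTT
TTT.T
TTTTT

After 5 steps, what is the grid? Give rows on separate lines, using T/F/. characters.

Step 1: 4 trees catch fire, 1 burn out
  TTTTT
  TFT.T
  F.FTT
  TFTTT
  TTT.T
  TTTTT
Step 2: 7 trees catch fire, 4 burn out
  TFTTT
  F.F.T
  ...FT
  F.FTT
  TFT.T
  TTTTT
Step 3: 7 trees catch fire, 7 burn out
  F.FTT
  ....T
  ....F
  ...FT
  F.F.T
  TFTTT
Step 4: 5 trees catch fire, 7 burn out
  ...FT
  ....F
  .....
  ....F
  ....T
  F.FTT
Step 5: 3 trees catch fire, 5 burn out
  ....F
  .....
  .....
  .....
  ....F
  ...FT

....F
.....
.....
.....
....F
...FT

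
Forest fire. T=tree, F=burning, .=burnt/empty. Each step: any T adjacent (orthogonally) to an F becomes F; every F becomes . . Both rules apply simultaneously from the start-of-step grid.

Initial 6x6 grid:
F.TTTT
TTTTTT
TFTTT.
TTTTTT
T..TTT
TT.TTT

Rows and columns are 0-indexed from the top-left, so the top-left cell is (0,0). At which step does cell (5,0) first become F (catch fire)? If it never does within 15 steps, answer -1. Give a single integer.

Step 1: cell (5,0)='T' (+5 fires, +2 burnt)
Step 2: cell (5,0)='T' (+4 fires, +5 burnt)
Step 3: cell (5,0)='T' (+5 fires, +4 burnt)
Step 4: cell (5,0)='F' (+5 fires, +5 burnt)
  -> target ignites at step 4
Step 5: cell (5,0)='.' (+6 fires, +5 burnt)
Step 6: cell (5,0)='.' (+3 fires, +6 burnt)
Step 7: cell (5,0)='.' (+1 fires, +3 burnt)
Step 8: cell (5,0)='.' (+0 fires, +1 burnt)
  fire out at step 8

4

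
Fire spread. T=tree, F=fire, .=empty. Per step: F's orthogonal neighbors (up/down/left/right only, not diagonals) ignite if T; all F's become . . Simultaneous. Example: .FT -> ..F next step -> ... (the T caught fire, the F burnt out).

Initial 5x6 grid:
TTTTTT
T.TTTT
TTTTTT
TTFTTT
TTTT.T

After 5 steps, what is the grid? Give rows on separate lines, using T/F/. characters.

Step 1: 4 trees catch fire, 1 burn out
  TTTTTT
  T.TTTT
  TTFTTT
  TF.FTT
  TTFT.T
Step 2: 7 trees catch fire, 4 burn out
  TTTTTT
  T.FTTT
  TF.FTT
  F...FT
  TF.F.T
Step 3: 6 trees catch fire, 7 burn out
  TTFTTT
  T..FTT
  F...FT
  .....F
  F....T
Step 4: 6 trees catch fire, 6 burn out
  TF.FTT
  F...FT
  .....F
  ......
  .....F
Step 5: 3 trees catch fire, 6 burn out
  F...FT
  .....F
  ......
  ......
  ......

F...FT
.....F
......
......
......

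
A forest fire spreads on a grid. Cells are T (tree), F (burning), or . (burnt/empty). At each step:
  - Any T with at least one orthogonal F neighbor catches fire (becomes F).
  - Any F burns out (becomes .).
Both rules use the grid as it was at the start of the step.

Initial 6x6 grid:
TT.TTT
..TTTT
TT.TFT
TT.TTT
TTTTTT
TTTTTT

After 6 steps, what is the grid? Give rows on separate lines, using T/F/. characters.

Step 1: 4 trees catch fire, 1 burn out
  TT.TTT
  ..TTFT
  TT.F.F
  TT.TFT
  TTTTTT
  TTTTTT
Step 2: 6 trees catch fire, 4 burn out
  TT.TFT
  ..TF.F
  TT....
  TT.F.F
  TTTTFT
  TTTTTT
Step 3: 6 trees catch fire, 6 burn out
  TT.F.F
  ..F...
  TT....
  TT....
  TTTF.F
  TTTTFT
Step 4: 3 trees catch fire, 6 burn out
  TT....
  ......
  TT....
  TT....
  TTF...
  TTTF.F
Step 5: 2 trees catch fire, 3 burn out
  TT....
  ......
  TT....
  TT....
  TF....
  TTF...
Step 6: 3 trees catch fire, 2 burn out
  TT....
  ......
  TT....
  TF....
  F.....
  TF....

TT....
......
TT....
TF....
F.....
TF....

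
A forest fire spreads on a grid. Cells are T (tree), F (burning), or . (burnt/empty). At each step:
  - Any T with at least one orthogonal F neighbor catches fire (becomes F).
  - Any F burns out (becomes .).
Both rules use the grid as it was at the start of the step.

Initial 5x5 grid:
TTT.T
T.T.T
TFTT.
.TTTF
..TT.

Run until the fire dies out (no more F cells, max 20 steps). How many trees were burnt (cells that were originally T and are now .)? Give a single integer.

Answer: 13

Derivation:
Step 1: +4 fires, +2 burnt (F count now 4)
Step 2: +5 fires, +4 burnt (F count now 5)
Step 3: +3 fires, +5 burnt (F count now 3)
Step 4: +1 fires, +3 burnt (F count now 1)
Step 5: +0 fires, +1 burnt (F count now 0)
Fire out after step 5
Initially T: 15, now '.': 23
Total burnt (originally-T cells now '.'): 13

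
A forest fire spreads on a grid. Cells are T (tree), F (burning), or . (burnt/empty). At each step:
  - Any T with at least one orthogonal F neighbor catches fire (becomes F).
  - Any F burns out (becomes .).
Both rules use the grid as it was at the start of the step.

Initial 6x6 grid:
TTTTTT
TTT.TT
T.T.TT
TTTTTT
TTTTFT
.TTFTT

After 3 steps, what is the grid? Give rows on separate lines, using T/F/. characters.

Step 1: 5 trees catch fire, 2 burn out
  TTTTTT
  TTT.TT
  T.T.TT
  TTTTFT
  TTTF.F
  .TF.FT
Step 2: 6 trees catch fire, 5 burn out
  TTTTTT
  TTT.TT
  T.T.FT
  TTTF.F
  TTF...
  .F...F
Step 3: 4 trees catch fire, 6 burn out
  TTTTTT
  TTT.FT
  T.T..F
  TTF...
  TF....
  ......

TTTTTT
TTT.FT
T.T..F
TTF...
TF....
......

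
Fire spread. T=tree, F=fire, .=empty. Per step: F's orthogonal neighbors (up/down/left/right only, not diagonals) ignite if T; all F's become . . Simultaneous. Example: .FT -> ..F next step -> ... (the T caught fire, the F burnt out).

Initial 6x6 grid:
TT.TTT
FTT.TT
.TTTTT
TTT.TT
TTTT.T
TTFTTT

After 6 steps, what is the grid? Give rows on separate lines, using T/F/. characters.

Step 1: 5 trees catch fire, 2 burn out
  FT.TTT
  .FT.TT
  .TTTTT
  TTT.TT
  TTFT.T
  TF.FTT
Step 2: 8 trees catch fire, 5 burn out
  .F.TTT
  ..F.TT
  .FTTTT
  TTF.TT
  TF.F.T
  F...FT
Step 3: 4 trees catch fire, 8 burn out
  ...TTT
  ....TT
  ..FTTT
  TF..TT
  F....T
  .....F
Step 4: 3 trees catch fire, 4 burn out
  ...TTT
  ....TT
  ...FTT
  F...TT
  .....F
  ......
Step 5: 2 trees catch fire, 3 burn out
  ...TTT
  ....TT
  ....FT
  ....TF
  ......
  ......
Step 6: 3 trees catch fire, 2 burn out
  ...TTT
  ....FT
  .....F
  ....F.
  ......
  ......

...TTT
....FT
.....F
....F.
......
......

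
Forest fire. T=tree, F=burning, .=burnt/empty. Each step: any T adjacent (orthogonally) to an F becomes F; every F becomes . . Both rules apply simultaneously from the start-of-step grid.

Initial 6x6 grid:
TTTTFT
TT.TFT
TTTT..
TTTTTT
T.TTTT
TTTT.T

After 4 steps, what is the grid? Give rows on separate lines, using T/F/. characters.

Step 1: 4 trees catch fire, 2 burn out
  TTTF.F
  TT.F.F
  TTTT..
  TTTTTT
  T.TTTT
  TTTT.T
Step 2: 2 trees catch fire, 4 burn out
  TTF...
  TT....
  TTTF..
  TTTTTT
  T.TTTT
  TTTT.T
Step 3: 3 trees catch fire, 2 burn out
  TF....
  TT....
  TTF...
  TTTFTT
  T.TTTT
  TTTT.T
Step 4: 6 trees catch fire, 3 burn out
  F.....
  TF....
  TF....
  TTF.FT
  T.TFTT
  TTTT.T

F.....
TF....
TF....
TTF.FT
T.TFTT
TTTT.T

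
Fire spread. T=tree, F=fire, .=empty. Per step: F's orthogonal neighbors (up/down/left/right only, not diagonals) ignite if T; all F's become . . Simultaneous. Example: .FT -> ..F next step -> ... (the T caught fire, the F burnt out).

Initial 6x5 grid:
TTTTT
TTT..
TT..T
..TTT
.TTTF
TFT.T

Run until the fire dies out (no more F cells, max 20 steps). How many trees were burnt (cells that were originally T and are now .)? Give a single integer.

Answer: 10

Derivation:
Step 1: +6 fires, +2 burnt (F count now 6)
Step 2: +3 fires, +6 burnt (F count now 3)
Step 3: +1 fires, +3 burnt (F count now 1)
Step 4: +0 fires, +1 burnt (F count now 0)
Fire out after step 4
Initially T: 20, now '.': 20
Total burnt (originally-T cells now '.'): 10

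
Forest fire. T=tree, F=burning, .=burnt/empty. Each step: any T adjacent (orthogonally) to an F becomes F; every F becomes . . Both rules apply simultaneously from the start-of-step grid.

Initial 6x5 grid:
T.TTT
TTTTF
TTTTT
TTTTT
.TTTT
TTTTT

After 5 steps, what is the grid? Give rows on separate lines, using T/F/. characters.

Step 1: 3 trees catch fire, 1 burn out
  T.TTF
  TTTF.
  TTTTF
  TTTTT
  .TTTT
  TTTTT
Step 2: 4 trees catch fire, 3 burn out
  T.TF.
  TTF..
  TTTF.
  TTTTF
  .TTTT
  TTTTT
Step 3: 5 trees catch fire, 4 burn out
  T.F..
  TF...
  TTF..
  TTTF.
  .TTTF
  TTTTT
Step 4: 5 trees catch fire, 5 burn out
  T....
  F....
  TF...
  TTF..
  .TTF.
  TTTTF
Step 5: 5 trees catch fire, 5 burn out
  F....
  .....
  F....
  TF...
  .TF..
  TTTF.

F....
.....
F....
TF...
.TF..
TTTF.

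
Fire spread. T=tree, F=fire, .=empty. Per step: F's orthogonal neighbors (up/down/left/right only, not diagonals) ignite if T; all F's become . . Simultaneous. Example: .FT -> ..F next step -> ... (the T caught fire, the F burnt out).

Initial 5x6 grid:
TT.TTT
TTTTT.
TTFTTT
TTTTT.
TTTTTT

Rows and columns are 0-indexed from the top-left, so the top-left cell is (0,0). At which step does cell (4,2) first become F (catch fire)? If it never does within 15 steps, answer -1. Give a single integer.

Step 1: cell (4,2)='T' (+4 fires, +1 burnt)
Step 2: cell (4,2)='F' (+7 fires, +4 burnt)
  -> target ignites at step 2
Step 3: cell (4,2)='.' (+9 fires, +7 burnt)
Step 4: cell (4,2)='.' (+4 fires, +9 burnt)
Step 5: cell (4,2)='.' (+2 fires, +4 burnt)
Step 6: cell (4,2)='.' (+0 fires, +2 burnt)
  fire out at step 6

2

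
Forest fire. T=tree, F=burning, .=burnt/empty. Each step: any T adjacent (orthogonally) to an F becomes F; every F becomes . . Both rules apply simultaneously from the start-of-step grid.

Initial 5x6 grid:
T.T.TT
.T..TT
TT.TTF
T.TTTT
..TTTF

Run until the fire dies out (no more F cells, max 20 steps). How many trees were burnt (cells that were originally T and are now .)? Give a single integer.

Step 1: +4 fires, +2 burnt (F count now 4)
Step 2: +5 fires, +4 burnt (F count now 5)
Step 3: +3 fires, +5 burnt (F count now 3)
Step 4: +1 fires, +3 burnt (F count now 1)
Step 5: +0 fires, +1 burnt (F count now 0)
Fire out after step 5
Initially T: 19, now '.': 24
Total burnt (originally-T cells now '.'): 13

Answer: 13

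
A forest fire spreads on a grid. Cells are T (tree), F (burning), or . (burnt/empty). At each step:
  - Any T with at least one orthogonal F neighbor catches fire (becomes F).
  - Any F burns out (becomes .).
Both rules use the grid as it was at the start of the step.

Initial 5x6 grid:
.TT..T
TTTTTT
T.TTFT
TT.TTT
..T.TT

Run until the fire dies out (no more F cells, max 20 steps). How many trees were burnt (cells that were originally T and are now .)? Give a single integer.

Answer: 20

Derivation:
Step 1: +4 fires, +1 burnt (F count now 4)
Step 2: +6 fires, +4 burnt (F count now 6)
Step 3: +3 fires, +6 burnt (F count now 3)
Step 4: +2 fires, +3 burnt (F count now 2)
Step 5: +2 fires, +2 burnt (F count now 2)
Step 6: +1 fires, +2 burnt (F count now 1)
Step 7: +1 fires, +1 burnt (F count now 1)
Step 8: +1 fires, +1 burnt (F count now 1)
Step 9: +0 fires, +1 burnt (F count now 0)
Fire out after step 9
Initially T: 21, now '.': 29
Total burnt (originally-T cells now '.'): 20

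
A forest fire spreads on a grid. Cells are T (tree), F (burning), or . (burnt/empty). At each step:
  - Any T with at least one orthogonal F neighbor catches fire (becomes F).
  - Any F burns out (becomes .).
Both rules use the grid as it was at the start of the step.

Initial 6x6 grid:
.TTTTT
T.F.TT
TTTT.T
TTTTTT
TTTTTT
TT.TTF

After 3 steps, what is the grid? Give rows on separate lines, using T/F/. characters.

Step 1: 4 trees catch fire, 2 burn out
  .TFTTT
  T...TT
  TTFT.T
  TTTTTT
  TTTTTF
  TT.TF.
Step 2: 8 trees catch fire, 4 burn out
  .F.FTT
  T...TT
  TF.F.T
  TTFTTF
  TTTTF.
  TT.F..
Step 3: 8 trees catch fire, 8 burn out
  ....FT
  T...TT
  F....F
  TF.FF.
  TTFF..
  TT....

....FT
T...TT
F....F
TF.FF.
TTFF..
TT....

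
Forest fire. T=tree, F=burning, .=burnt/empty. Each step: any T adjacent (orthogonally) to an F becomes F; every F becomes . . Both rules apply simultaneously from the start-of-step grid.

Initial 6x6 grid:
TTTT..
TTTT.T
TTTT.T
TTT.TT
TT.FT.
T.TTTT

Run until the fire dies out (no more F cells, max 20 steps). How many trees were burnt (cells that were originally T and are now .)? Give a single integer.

Step 1: +2 fires, +1 burnt (F count now 2)
Step 2: +3 fires, +2 burnt (F count now 3)
Step 3: +2 fires, +3 burnt (F count now 2)
Step 4: +1 fires, +2 burnt (F count now 1)
Step 5: +1 fires, +1 burnt (F count now 1)
Step 6: +0 fires, +1 burnt (F count now 0)
Fire out after step 6
Initially T: 27, now '.': 18
Total burnt (originally-T cells now '.'): 9

Answer: 9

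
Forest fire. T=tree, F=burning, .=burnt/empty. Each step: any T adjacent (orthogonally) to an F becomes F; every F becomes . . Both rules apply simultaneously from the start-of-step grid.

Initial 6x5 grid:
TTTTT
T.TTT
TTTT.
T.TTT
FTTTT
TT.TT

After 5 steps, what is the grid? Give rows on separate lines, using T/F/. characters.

Step 1: 3 trees catch fire, 1 burn out
  TTTTT
  T.TTT
  TTTT.
  F.TTT
  .FTTT
  FT.TT
Step 2: 3 trees catch fire, 3 burn out
  TTTTT
  T.TTT
  FTTT.
  ..TTT
  ..FTT
  .F.TT
Step 3: 4 trees catch fire, 3 burn out
  TTTTT
  F.TTT
  .FTT.
  ..FTT
  ...FT
  ...TT
Step 4: 5 trees catch fire, 4 burn out
  FTTTT
  ..TTT
  ..FT.
  ...FT
  ....F
  ...FT
Step 5: 5 trees catch fire, 5 burn out
  .FTTT
  ..FTT
  ...F.
  ....F
  .....
  ....F

.FTTT
..FTT
...F.
....F
.....
....F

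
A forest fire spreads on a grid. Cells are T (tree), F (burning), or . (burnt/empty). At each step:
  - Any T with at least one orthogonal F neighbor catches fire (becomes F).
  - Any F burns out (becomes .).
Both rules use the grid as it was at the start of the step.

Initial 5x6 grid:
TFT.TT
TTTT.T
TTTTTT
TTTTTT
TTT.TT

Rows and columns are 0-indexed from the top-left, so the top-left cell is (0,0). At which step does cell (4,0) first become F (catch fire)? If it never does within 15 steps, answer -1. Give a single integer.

Step 1: cell (4,0)='T' (+3 fires, +1 burnt)
Step 2: cell (4,0)='T' (+3 fires, +3 burnt)
Step 3: cell (4,0)='T' (+4 fires, +3 burnt)
Step 4: cell (4,0)='T' (+4 fires, +4 burnt)
Step 5: cell (4,0)='F' (+4 fires, +4 burnt)
  -> target ignites at step 5
Step 6: cell (4,0)='.' (+2 fires, +4 burnt)
Step 7: cell (4,0)='.' (+3 fires, +2 burnt)
Step 8: cell (4,0)='.' (+2 fires, +3 burnt)
Step 9: cell (4,0)='.' (+1 fires, +2 burnt)
Step 10: cell (4,0)='.' (+0 fires, +1 burnt)
  fire out at step 10

5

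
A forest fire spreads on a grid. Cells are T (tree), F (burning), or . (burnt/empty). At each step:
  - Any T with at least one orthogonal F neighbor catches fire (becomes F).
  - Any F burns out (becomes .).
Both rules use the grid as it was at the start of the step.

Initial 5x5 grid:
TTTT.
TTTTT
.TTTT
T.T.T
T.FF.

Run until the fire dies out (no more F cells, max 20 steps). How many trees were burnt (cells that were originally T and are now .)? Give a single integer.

Answer: 15

Derivation:
Step 1: +1 fires, +2 burnt (F count now 1)
Step 2: +1 fires, +1 burnt (F count now 1)
Step 3: +3 fires, +1 burnt (F count now 3)
Step 4: +4 fires, +3 burnt (F count now 4)
Step 5: +5 fires, +4 burnt (F count now 5)
Step 6: +1 fires, +5 burnt (F count now 1)
Step 7: +0 fires, +1 burnt (F count now 0)
Fire out after step 7
Initially T: 17, now '.': 23
Total burnt (originally-T cells now '.'): 15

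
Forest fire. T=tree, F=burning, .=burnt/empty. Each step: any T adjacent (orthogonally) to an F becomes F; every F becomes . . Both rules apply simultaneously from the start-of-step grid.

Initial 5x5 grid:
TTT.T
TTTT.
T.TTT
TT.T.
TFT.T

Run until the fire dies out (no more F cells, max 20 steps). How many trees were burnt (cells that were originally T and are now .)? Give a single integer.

Answer: 16

Derivation:
Step 1: +3 fires, +1 burnt (F count now 3)
Step 2: +1 fires, +3 burnt (F count now 1)
Step 3: +1 fires, +1 burnt (F count now 1)
Step 4: +1 fires, +1 burnt (F count now 1)
Step 5: +2 fires, +1 burnt (F count now 2)
Step 6: +2 fires, +2 burnt (F count now 2)
Step 7: +3 fires, +2 burnt (F count now 3)
Step 8: +1 fires, +3 burnt (F count now 1)
Step 9: +2 fires, +1 burnt (F count now 2)
Step 10: +0 fires, +2 burnt (F count now 0)
Fire out after step 10
Initially T: 18, now '.': 23
Total burnt (originally-T cells now '.'): 16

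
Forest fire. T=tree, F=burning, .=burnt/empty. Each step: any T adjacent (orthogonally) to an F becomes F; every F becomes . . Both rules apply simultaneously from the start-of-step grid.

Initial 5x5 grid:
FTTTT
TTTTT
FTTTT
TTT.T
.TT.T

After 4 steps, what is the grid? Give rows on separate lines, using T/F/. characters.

Step 1: 4 trees catch fire, 2 burn out
  .FTTT
  FTTTT
  .FTTT
  FTT.T
  .TT.T
Step 2: 4 trees catch fire, 4 burn out
  ..FTT
  .FTTT
  ..FTT
  .FT.T
  .TT.T
Step 3: 5 trees catch fire, 4 burn out
  ...FT
  ..FTT
  ...FT
  ..F.T
  .FT.T
Step 4: 4 trees catch fire, 5 burn out
  ....F
  ...FT
  ....F
  ....T
  ..F.T

....F
...FT
....F
....T
..F.T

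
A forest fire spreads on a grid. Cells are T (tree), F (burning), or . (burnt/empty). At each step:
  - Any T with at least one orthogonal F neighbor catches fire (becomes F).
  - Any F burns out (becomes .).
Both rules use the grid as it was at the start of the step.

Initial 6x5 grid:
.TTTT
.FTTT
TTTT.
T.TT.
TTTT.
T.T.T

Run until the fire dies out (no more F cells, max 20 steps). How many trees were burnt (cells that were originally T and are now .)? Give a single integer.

Step 1: +3 fires, +1 burnt (F count now 3)
Step 2: +4 fires, +3 burnt (F count now 4)
Step 3: +5 fires, +4 burnt (F count now 5)
Step 4: +4 fires, +5 burnt (F count now 4)
Step 5: +4 fires, +4 burnt (F count now 4)
Step 6: +0 fires, +4 burnt (F count now 0)
Fire out after step 6
Initially T: 21, now '.': 29
Total burnt (originally-T cells now '.'): 20

Answer: 20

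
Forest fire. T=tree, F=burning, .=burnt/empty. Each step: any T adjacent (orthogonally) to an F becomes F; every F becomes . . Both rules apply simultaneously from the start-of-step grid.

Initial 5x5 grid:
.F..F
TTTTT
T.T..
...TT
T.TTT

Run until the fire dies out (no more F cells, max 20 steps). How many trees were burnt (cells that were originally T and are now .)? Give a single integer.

Step 1: +2 fires, +2 burnt (F count now 2)
Step 2: +3 fires, +2 burnt (F count now 3)
Step 3: +2 fires, +3 burnt (F count now 2)
Step 4: +0 fires, +2 burnt (F count now 0)
Fire out after step 4
Initially T: 13, now '.': 19
Total burnt (originally-T cells now '.'): 7

Answer: 7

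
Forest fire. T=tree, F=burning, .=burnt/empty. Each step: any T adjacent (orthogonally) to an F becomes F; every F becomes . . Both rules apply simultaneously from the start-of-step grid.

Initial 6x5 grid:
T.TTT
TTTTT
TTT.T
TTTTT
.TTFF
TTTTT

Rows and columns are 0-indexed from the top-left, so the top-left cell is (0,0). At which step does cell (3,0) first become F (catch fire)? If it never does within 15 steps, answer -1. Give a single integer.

Step 1: cell (3,0)='T' (+5 fires, +2 burnt)
Step 2: cell (3,0)='T' (+4 fires, +5 burnt)
Step 3: cell (3,0)='T' (+4 fires, +4 burnt)
Step 4: cell (3,0)='F' (+6 fires, +4 burnt)
  -> target ignites at step 4
Step 5: cell (3,0)='.' (+4 fires, +6 burnt)
Step 6: cell (3,0)='.' (+1 fires, +4 burnt)
Step 7: cell (3,0)='.' (+1 fires, +1 burnt)
Step 8: cell (3,0)='.' (+0 fires, +1 burnt)
  fire out at step 8

4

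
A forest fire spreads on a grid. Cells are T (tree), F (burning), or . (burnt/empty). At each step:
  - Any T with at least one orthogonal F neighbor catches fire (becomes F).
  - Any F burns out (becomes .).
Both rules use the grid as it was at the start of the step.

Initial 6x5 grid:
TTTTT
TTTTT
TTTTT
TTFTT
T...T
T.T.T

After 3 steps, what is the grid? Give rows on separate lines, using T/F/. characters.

Step 1: 3 trees catch fire, 1 burn out
  TTTTT
  TTTTT
  TTFTT
  TF.FT
  T...T
  T.T.T
Step 2: 5 trees catch fire, 3 burn out
  TTTTT
  TTFTT
  TF.FT
  F...F
  T...T
  T.T.T
Step 3: 7 trees catch fire, 5 burn out
  TTFTT
  TF.FT
  F...F
  .....
  F...F
  T.T.T

TTFTT
TF.FT
F...F
.....
F...F
T.T.T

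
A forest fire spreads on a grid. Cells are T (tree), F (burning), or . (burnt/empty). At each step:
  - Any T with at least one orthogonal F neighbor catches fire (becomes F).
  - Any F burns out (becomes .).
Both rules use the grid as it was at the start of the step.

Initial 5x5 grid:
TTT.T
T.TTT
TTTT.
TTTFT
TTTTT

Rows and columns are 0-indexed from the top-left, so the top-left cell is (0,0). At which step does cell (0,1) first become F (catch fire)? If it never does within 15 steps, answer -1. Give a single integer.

Step 1: cell (0,1)='T' (+4 fires, +1 burnt)
Step 2: cell (0,1)='T' (+5 fires, +4 burnt)
Step 3: cell (0,1)='T' (+5 fires, +5 burnt)
Step 4: cell (0,1)='T' (+4 fires, +5 burnt)
Step 5: cell (0,1)='F' (+2 fires, +4 burnt)
  -> target ignites at step 5
Step 6: cell (0,1)='.' (+1 fires, +2 burnt)
Step 7: cell (0,1)='.' (+0 fires, +1 burnt)
  fire out at step 7

5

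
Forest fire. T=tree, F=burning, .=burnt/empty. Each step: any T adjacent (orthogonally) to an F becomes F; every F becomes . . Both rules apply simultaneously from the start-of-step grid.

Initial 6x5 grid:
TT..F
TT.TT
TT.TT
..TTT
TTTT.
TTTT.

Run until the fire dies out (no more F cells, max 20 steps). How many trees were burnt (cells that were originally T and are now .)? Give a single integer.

Step 1: +1 fires, +1 burnt (F count now 1)
Step 2: +2 fires, +1 burnt (F count now 2)
Step 3: +2 fires, +2 burnt (F count now 2)
Step 4: +1 fires, +2 burnt (F count now 1)
Step 5: +2 fires, +1 burnt (F count now 2)
Step 6: +2 fires, +2 burnt (F count now 2)
Step 7: +2 fires, +2 burnt (F count now 2)
Step 8: +2 fires, +2 burnt (F count now 2)
Step 9: +1 fires, +2 burnt (F count now 1)
Step 10: +0 fires, +1 burnt (F count now 0)
Fire out after step 10
Initially T: 21, now '.': 24
Total burnt (originally-T cells now '.'): 15

Answer: 15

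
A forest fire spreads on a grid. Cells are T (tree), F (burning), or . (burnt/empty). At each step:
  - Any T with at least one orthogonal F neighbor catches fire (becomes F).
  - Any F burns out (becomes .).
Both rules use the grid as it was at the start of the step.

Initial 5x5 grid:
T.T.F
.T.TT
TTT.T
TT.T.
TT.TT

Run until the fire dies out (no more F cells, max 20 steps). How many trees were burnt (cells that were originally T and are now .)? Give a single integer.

Step 1: +1 fires, +1 burnt (F count now 1)
Step 2: +2 fires, +1 burnt (F count now 2)
Step 3: +0 fires, +2 burnt (F count now 0)
Fire out after step 3
Initially T: 16, now '.': 12
Total burnt (originally-T cells now '.'): 3

Answer: 3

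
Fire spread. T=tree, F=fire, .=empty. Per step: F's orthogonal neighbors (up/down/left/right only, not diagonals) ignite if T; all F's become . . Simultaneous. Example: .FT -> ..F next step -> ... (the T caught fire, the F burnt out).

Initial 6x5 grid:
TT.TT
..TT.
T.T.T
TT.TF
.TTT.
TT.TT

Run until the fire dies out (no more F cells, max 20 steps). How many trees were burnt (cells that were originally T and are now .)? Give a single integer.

Step 1: +2 fires, +1 burnt (F count now 2)
Step 2: +1 fires, +2 burnt (F count now 1)
Step 3: +2 fires, +1 burnt (F count now 2)
Step 4: +2 fires, +2 burnt (F count now 2)
Step 5: +2 fires, +2 burnt (F count now 2)
Step 6: +2 fires, +2 burnt (F count now 2)
Step 7: +1 fires, +2 burnt (F count now 1)
Step 8: +0 fires, +1 burnt (F count now 0)
Fire out after step 8
Initially T: 19, now '.': 23
Total burnt (originally-T cells now '.'): 12

Answer: 12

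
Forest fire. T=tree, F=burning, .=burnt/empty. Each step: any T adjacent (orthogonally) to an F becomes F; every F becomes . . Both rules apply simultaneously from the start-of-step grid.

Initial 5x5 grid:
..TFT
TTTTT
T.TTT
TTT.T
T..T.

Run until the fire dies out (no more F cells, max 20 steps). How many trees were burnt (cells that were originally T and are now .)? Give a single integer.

Step 1: +3 fires, +1 burnt (F count now 3)
Step 2: +3 fires, +3 burnt (F count now 3)
Step 3: +3 fires, +3 burnt (F count now 3)
Step 4: +3 fires, +3 burnt (F count now 3)
Step 5: +2 fires, +3 burnt (F count now 2)
Step 6: +1 fires, +2 burnt (F count now 1)
Step 7: +1 fires, +1 burnt (F count now 1)
Step 8: +0 fires, +1 burnt (F count now 0)
Fire out after step 8
Initially T: 17, now '.': 24
Total burnt (originally-T cells now '.'): 16

Answer: 16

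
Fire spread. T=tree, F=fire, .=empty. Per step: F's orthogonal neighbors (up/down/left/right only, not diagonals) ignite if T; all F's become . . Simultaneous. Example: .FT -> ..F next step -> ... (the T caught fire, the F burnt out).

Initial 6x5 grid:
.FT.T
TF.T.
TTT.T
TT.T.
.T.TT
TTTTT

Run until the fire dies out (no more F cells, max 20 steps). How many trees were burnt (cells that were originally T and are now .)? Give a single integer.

Answer: 16

Derivation:
Step 1: +3 fires, +2 burnt (F count now 3)
Step 2: +3 fires, +3 burnt (F count now 3)
Step 3: +2 fires, +3 burnt (F count now 2)
Step 4: +1 fires, +2 burnt (F count now 1)
Step 5: +2 fires, +1 burnt (F count now 2)
Step 6: +1 fires, +2 burnt (F count now 1)
Step 7: +2 fires, +1 burnt (F count now 2)
Step 8: +2 fires, +2 burnt (F count now 2)
Step 9: +0 fires, +2 burnt (F count now 0)
Fire out after step 9
Initially T: 19, now '.': 27
Total burnt (originally-T cells now '.'): 16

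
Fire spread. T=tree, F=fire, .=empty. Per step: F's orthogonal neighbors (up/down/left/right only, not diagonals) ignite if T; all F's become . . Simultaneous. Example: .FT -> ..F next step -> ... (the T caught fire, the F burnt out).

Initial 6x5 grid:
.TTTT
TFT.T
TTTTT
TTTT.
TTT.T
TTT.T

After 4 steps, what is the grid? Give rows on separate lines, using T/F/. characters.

Step 1: 4 trees catch fire, 1 burn out
  .FTTT
  F.F.T
  TFTTT
  TTTT.
  TTT.T
  TTT.T
Step 2: 4 trees catch fire, 4 burn out
  ..FTT
  ....T
  F.FTT
  TFTT.
  TTT.T
  TTT.T
Step 3: 5 trees catch fire, 4 burn out
  ...FT
  ....T
  ...FT
  F.FT.
  TFT.T
  TTT.T
Step 4: 6 trees catch fire, 5 burn out
  ....F
  ....T
  ....F
  ...F.
  F.F.T
  TFT.T

....F
....T
....F
...F.
F.F.T
TFT.T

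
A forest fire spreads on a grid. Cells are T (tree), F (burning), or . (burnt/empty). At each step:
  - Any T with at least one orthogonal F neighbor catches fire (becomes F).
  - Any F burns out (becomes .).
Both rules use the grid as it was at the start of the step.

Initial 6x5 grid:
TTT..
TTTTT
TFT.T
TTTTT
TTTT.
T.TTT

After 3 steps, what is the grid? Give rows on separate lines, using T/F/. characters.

Step 1: 4 trees catch fire, 1 burn out
  TTT..
  TFTTT
  F.F.T
  TFTTT
  TTTT.
  T.TTT
Step 2: 6 trees catch fire, 4 burn out
  TFT..
  F.FTT
  ....T
  F.FTT
  TFTT.
  T.TTT
Step 3: 6 trees catch fire, 6 burn out
  F.F..
  ...FT
  ....T
  ...FT
  F.FT.
  T.TTT

F.F..
...FT
....T
...FT
F.FT.
T.TTT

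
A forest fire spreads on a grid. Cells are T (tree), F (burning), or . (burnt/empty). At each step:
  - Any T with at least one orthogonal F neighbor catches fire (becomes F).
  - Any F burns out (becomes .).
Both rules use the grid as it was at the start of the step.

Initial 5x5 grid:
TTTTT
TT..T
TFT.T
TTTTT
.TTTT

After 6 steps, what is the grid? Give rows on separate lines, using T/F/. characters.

Step 1: 4 trees catch fire, 1 burn out
  TTTTT
  TF..T
  F.F.T
  TFTTT
  .TTTT
Step 2: 5 trees catch fire, 4 burn out
  TFTTT
  F...T
  ....T
  F.FTT
  .FTTT
Step 3: 4 trees catch fire, 5 burn out
  F.FTT
  ....T
  ....T
  ...FT
  ..FTT
Step 4: 3 trees catch fire, 4 burn out
  ...FT
  ....T
  ....T
  ....F
  ...FT
Step 5: 3 trees catch fire, 3 burn out
  ....F
  ....T
  ....F
  .....
  ....F
Step 6: 1 trees catch fire, 3 burn out
  .....
  ....F
  .....
  .....
  .....

.....
....F
.....
.....
.....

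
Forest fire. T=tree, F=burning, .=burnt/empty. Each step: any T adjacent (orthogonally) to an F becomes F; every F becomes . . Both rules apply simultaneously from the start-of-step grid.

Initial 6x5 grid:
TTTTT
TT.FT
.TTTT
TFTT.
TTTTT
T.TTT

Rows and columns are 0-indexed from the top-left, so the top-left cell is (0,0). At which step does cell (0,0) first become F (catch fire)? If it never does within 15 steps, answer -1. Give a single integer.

Step 1: cell (0,0)='T' (+7 fires, +2 burnt)
Step 2: cell (0,0)='T' (+8 fires, +7 burnt)
Step 3: cell (0,0)='T' (+5 fires, +8 burnt)
Step 4: cell (0,0)='F' (+3 fires, +5 burnt)
  -> target ignites at step 4
Step 5: cell (0,0)='.' (+1 fires, +3 burnt)
Step 6: cell (0,0)='.' (+0 fires, +1 burnt)
  fire out at step 6

4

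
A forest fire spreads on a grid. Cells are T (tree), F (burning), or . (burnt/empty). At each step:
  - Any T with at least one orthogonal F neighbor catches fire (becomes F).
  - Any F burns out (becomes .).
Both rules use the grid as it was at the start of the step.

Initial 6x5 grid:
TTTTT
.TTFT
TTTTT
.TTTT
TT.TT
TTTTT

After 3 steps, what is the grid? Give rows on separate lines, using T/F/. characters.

Step 1: 4 trees catch fire, 1 burn out
  TTTFT
  .TF.F
  TTTFT
  .TTTT
  TT.TT
  TTTTT
Step 2: 6 trees catch fire, 4 burn out
  TTF.F
  .F...
  TTF.F
  .TTFT
  TT.TT
  TTTTT
Step 3: 5 trees catch fire, 6 burn out
  TF...
  .....
  TF...
  .TF.F
  TT.FT
  TTTTT

TF...
.....
TF...
.TF.F
TT.FT
TTTTT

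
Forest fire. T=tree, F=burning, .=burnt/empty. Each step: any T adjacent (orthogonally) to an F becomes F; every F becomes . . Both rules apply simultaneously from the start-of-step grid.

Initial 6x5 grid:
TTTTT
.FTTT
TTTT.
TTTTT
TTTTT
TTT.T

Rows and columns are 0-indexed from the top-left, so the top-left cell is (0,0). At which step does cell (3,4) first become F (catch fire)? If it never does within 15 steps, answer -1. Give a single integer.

Step 1: cell (3,4)='T' (+3 fires, +1 burnt)
Step 2: cell (3,4)='T' (+6 fires, +3 burnt)
Step 3: cell (3,4)='T' (+6 fires, +6 burnt)
Step 4: cell (3,4)='T' (+5 fires, +6 burnt)
Step 5: cell (3,4)='F' (+4 fires, +5 burnt)
  -> target ignites at step 5
Step 6: cell (3,4)='.' (+1 fires, +4 burnt)
Step 7: cell (3,4)='.' (+1 fires, +1 burnt)
Step 8: cell (3,4)='.' (+0 fires, +1 burnt)
  fire out at step 8

5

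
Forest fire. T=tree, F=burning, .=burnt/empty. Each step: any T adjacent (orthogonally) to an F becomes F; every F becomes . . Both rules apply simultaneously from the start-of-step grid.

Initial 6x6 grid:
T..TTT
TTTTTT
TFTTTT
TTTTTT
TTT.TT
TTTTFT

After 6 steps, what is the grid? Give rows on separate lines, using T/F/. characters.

Step 1: 7 trees catch fire, 2 burn out
  T..TTT
  TFTTTT
  F.FTTT
  TFTTTT
  TTT.FT
  TTTF.F
Step 2: 9 trees catch fire, 7 burn out
  T..TTT
  F.FTTT
  ...FTT
  F.FTFT
  TFT..F
  TTF...
Step 3: 8 trees catch fire, 9 burn out
  F..TTT
  ...FTT
  ....FT
  ...F.F
  F.F...
  TF....
Step 4: 4 trees catch fire, 8 burn out
  ...FTT
  ....FT
  .....F
  ......
  ......
  F.....
Step 5: 2 trees catch fire, 4 burn out
  ....FT
  .....F
  ......
  ......
  ......
  ......
Step 6: 1 trees catch fire, 2 burn out
  .....F
  ......
  ......
  ......
  ......
  ......

.....F
......
......
......
......
......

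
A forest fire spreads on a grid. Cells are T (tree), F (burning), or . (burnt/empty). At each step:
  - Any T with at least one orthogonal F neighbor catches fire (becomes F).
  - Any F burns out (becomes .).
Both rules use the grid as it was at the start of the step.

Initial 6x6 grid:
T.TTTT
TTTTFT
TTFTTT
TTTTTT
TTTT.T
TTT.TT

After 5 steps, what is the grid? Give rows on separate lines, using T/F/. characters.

Step 1: 8 trees catch fire, 2 burn out
  T.TTFT
  TTFF.F
  TF.FFT
  TTFTTT
  TTTT.T
  TTT.TT
Step 2: 10 trees catch fire, 8 burn out
  T.FF.F
  TF....
  F....F
  TF.FFT
  TTFT.T
  TTT.TT
Step 3: 6 trees catch fire, 10 burn out
  T.....
  F.....
  ......
  F....F
  TF.F.T
  TTF.TT
Step 4: 4 trees catch fire, 6 burn out
  F.....
  ......
  ......
  ......
  F....F
  TF..TT
Step 5: 2 trees catch fire, 4 burn out
  ......
  ......
  ......
  ......
  ......
  F...TF

......
......
......
......
......
F...TF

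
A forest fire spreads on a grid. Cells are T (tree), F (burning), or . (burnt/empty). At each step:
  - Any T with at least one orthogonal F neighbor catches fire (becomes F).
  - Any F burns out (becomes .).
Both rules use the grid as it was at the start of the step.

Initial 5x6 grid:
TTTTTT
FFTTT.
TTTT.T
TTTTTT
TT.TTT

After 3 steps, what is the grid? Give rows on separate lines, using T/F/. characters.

Step 1: 5 trees catch fire, 2 burn out
  FFTTTT
  ..FTT.
  FFTT.T
  TTTTTT
  TT.TTT
Step 2: 5 trees catch fire, 5 burn out
  ..FTTT
  ...FT.
  ..FT.T
  FFTTTT
  TT.TTT
Step 3: 6 trees catch fire, 5 burn out
  ...FTT
  ....F.
  ...F.T
  ..FTTT
  FF.TTT

...FTT
....F.
...F.T
..FTTT
FF.TTT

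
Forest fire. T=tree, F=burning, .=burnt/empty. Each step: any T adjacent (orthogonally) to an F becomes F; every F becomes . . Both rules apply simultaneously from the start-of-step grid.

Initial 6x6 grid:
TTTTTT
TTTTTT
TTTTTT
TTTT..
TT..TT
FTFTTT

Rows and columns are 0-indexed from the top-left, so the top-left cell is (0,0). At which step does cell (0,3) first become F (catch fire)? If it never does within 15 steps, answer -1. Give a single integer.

Step 1: cell (0,3)='T' (+3 fires, +2 burnt)
Step 2: cell (0,3)='T' (+3 fires, +3 burnt)
Step 3: cell (0,3)='T' (+4 fires, +3 burnt)
Step 4: cell (0,3)='T' (+4 fires, +4 burnt)
Step 5: cell (0,3)='T' (+4 fires, +4 burnt)
Step 6: cell (0,3)='T' (+3 fires, +4 burnt)
Step 7: cell (0,3)='T' (+3 fires, +3 burnt)
Step 8: cell (0,3)='F' (+3 fires, +3 burnt)
  -> target ignites at step 8
Step 9: cell (0,3)='.' (+2 fires, +3 burnt)
Step 10: cell (0,3)='.' (+1 fires, +2 burnt)
Step 11: cell (0,3)='.' (+0 fires, +1 burnt)
  fire out at step 11

8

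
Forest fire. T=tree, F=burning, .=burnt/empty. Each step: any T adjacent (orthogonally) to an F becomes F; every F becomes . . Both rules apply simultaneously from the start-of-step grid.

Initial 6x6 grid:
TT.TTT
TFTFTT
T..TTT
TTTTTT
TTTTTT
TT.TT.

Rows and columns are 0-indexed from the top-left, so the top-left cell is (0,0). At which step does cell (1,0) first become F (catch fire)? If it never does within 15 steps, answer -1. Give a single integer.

Step 1: cell (1,0)='F' (+6 fires, +2 burnt)
  -> target ignites at step 1
Step 2: cell (1,0)='.' (+6 fires, +6 burnt)
Step 3: cell (1,0)='.' (+6 fires, +6 burnt)
Step 4: cell (1,0)='.' (+6 fires, +6 burnt)
Step 5: cell (1,0)='.' (+4 fires, +6 burnt)
Step 6: cell (1,0)='.' (+1 fires, +4 burnt)
Step 7: cell (1,0)='.' (+0 fires, +1 burnt)
  fire out at step 7

1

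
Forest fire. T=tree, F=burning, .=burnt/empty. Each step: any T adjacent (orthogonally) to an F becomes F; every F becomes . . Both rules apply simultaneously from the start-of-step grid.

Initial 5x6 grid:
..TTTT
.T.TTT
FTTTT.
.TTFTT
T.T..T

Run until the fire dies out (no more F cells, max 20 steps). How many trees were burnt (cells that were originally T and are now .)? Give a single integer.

Step 1: +4 fires, +2 burnt (F count now 4)
Step 2: +7 fires, +4 burnt (F count now 7)
Step 3: +3 fires, +7 burnt (F count now 3)
Step 4: +3 fires, +3 burnt (F count now 3)
Step 5: +1 fires, +3 burnt (F count now 1)
Step 6: +0 fires, +1 burnt (F count now 0)
Fire out after step 6
Initially T: 19, now '.': 29
Total burnt (originally-T cells now '.'): 18

Answer: 18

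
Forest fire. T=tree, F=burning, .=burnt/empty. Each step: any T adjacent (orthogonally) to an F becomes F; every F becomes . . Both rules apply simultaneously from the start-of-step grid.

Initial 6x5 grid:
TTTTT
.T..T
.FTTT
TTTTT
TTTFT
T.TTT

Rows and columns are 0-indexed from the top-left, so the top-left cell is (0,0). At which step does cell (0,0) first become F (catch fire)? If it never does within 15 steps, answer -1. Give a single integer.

Step 1: cell (0,0)='T' (+7 fires, +2 burnt)
Step 2: cell (0,0)='T' (+8 fires, +7 burnt)
Step 3: cell (0,0)='F' (+4 fires, +8 burnt)
  -> target ignites at step 3
Step 4: cell (0,0)='.' (+3 fires, +4 burnt)
Step 5: cell (0,0)='.' (+1 fires, +3 burnt)
Step 6: cell (0,0)='.' (+0 fires, +1 burnt)
  fire out at step 6

3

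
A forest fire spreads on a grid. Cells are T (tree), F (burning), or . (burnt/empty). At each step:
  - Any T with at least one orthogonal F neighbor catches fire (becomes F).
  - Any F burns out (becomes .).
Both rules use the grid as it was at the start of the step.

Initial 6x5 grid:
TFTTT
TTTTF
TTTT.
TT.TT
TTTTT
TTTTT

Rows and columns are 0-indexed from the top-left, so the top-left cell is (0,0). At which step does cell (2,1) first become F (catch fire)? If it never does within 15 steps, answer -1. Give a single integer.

Step 1: cell (2,1)='T' (+5 fires, +2 burnt)
Step 2: cell (2,1)='F' (+5 fires, +5 burnt)
  -> target ignites at step 2
Step 3: cell (2,1)='.' (+4 fires, +5 burnt)
Step 4: cell (2,1)='.' (+4 fires, +4 burnt)
Step 5: cell (2,1)='.' (+5 fires, +4 burnt)
Step 6: cell (2,1)='.' (+3 fires, +5 burnt)
Step 7: cell (2,1)='.' (+0 fires, +3 burnt)
  fire out at step 7

2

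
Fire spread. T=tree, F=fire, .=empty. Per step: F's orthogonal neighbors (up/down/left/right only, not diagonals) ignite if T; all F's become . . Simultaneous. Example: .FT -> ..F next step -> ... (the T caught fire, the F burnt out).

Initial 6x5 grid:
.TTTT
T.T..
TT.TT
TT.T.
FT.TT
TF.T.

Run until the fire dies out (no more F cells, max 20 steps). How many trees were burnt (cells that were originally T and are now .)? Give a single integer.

Answer: 7

Derivation:
Step 1: +3 fires, +2 burnt (F count now 3)
Step 2: +2 fires, +3 burnt (F count now 2)
Step 3: +2 fires, +2 burnt (F count now 2)
Step 4: +0 fires, +2 burnt (F count now 0)
Fire out after step 4
Initially T: 18, now '.': 19
Total burnt (originally-T cells now '.'): 7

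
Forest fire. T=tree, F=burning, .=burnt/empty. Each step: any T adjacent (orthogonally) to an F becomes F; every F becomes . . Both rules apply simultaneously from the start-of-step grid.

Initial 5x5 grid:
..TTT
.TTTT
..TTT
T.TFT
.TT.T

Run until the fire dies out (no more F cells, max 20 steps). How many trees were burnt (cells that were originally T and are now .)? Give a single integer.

Step 1: +3 fires, +1 burnt (F count now 3)
Step 2: +5 fires, +3 burnt (F count now 5)
Step 3: +4 fires, +5 burnt (F count now 4)
Step 4: +3 fires, +4 burnt (F count now 3)
Step 5: +0 fires, +3 burnt (F count now 0)
Fire out after step 5
Initially T: 16, now '.': 24
Total burnt (originally-T cells now '.'): 15

Answer: 15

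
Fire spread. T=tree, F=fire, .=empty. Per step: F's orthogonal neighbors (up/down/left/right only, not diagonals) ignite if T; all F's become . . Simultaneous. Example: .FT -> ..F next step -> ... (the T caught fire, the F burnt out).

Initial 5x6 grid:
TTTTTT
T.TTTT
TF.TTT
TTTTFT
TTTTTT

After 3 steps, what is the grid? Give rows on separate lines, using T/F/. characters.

Step 1: 6 trees catch fire, 2 burn out
  TTTTTT
  T.TTTT
  F..TFT
  TFTF.F
  TTTTFT
Step 2: 9 trees catch fire, 6 burn out
  TTTTTT
  F.TTFT
  ...F.F
  F.F...
  TFTF.F
Step 3: 6 trees catch fire, 9 burn out
  FTTTFT
  ..TF.F
  ......
  ......
  F.F...

FTTTFT
..TF.F
......
......
F.F...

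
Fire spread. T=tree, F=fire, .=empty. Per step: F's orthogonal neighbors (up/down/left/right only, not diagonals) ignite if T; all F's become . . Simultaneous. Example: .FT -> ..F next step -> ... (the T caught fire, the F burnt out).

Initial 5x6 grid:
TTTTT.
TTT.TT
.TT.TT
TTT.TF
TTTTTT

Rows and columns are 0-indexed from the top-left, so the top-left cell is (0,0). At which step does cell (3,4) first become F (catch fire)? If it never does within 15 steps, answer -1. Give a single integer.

Step 1: cell (3,4)='F' (+3 fires, +1 burnt)
  -> target ignites at step 1
Step 2: cell (3,4)='.' (+3 fires, +3 burnt)
Step 3: cell (3,4)='.' (+2 fires, +3 burnt)
Step 4: cell (3,4)='.' (+2 fires, +2 burnt)
Step 5: cell (3,4)='.' (+3 fires, +2 burnt)
Step 6: cell (3,4)='.' (+4 fires, +3 burnt)
Step 7: cell (3,4)='.' (+4 fires, +4 burnt)
Step 8: cell (3,4)='.' (+2 fires, +4 burnt)
Step 9: cell (3,4)='.' (+1 fires, +2 burnt)
Step 10: cell (3,4)='.' (+0 fires, +1 burnt)
  fire out at step 10

1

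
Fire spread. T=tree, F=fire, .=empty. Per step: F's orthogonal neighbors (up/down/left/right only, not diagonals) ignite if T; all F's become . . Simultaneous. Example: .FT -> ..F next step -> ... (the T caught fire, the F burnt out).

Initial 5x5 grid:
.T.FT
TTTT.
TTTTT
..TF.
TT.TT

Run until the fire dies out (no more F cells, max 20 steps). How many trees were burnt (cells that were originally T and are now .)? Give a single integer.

Answer: 14

Derivation:
Step 1: +5 fires, +2 burnt (F count now 5)
Step 2: +4 fires, +5 burnt (F count now 4)
Step 3: +2 fires, +4 burnt (F count now 2)
Step 4: +3 fires, +2 burnt (F count now 3)
Step 5: +0 fires, +3 burnt (F count now 0)
Fire out after step 5
Initially T: 16, now '.': 23
Total burnt (originally-T cells now '.'): 14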